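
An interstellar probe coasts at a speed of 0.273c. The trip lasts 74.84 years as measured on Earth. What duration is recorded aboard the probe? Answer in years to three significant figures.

γ = 1/√(1 − 0.273²) = 1/√0.9255 = 1.039
The interval measured on Earth is the dilated one; the clock aboard the probe measures the proper time τ = Δt/γ = 74.84/1.039 years.

τ = 72.0 years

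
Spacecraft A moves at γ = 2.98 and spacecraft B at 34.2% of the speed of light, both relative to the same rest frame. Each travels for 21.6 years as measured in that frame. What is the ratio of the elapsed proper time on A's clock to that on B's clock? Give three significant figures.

A: γ = 2.98. B: β = 0.342; γ = 1/√(1 − 0.342²) = 1/√0.8830 = 1.064.
τ_A/τ_B = γ_B/γ_A = 1.064/2.980 = 0.3571, so τ_A/τ_B = 0.3571.

τ_A/τ_B = 0.357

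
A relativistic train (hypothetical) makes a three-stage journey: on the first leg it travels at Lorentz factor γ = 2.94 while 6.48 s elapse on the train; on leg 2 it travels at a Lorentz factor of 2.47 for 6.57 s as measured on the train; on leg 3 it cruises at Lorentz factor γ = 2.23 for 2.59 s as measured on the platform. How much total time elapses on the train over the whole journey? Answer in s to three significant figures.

τ = 14.2 s

Leg 1: 6.48 s is already measured on the train.
Leg 2: 6.57 s is already measured on the train.
Leg 3: γ = 2.23; τ_3 = 2.59/2.230 = 1.161 s.
Total: 6.480 + 6.570 + 1.161 s.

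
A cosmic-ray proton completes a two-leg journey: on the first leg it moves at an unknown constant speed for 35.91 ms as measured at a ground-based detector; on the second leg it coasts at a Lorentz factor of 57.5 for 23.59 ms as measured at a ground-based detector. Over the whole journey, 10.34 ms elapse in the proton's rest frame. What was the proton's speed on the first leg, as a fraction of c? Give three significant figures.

Leg 1: speed unknown; τ_1 = 35.91/γ_1.
Leg 2: γ = 57.5; τ_2 = 23.59/57.50 = 0.4103 ms.
Total proper time: τ_1 + 0.4103 = 10.34, so τ_1 = 10.34 − 0.4103 = 9.930 ms.
γ_1 = 35.91/9.930 = 3.616; β = √(1 − 1/γ²) = √0.9235.

β = 0.961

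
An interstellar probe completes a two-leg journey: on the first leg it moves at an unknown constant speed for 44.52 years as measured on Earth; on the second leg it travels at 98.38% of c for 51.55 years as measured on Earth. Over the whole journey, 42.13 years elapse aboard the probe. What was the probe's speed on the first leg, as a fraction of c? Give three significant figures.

Leg 1: speed unknown; τ_1 = 44.52/γ_1.
Leg 2: β = 0.9838; γ = 1/√(1 − 0.9838²) = 1/√0.03214 = 5.578; τ_2 = 51.55/5.578 = 9.241 years.
Total proper time: τ_1 + 9.241 = 42.13, so τ_1 = 42.13 − 9.241 = 32.89 years.
γ_1 = 44.52/32.89 = 1.354; β = √(1 − 1/γ²) = √0.4543.

β = 0.674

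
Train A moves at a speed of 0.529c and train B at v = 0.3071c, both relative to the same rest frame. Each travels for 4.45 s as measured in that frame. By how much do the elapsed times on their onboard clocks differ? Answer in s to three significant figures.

A: γ = 1/√(1 − 0.529²) = 1/√0.7202 = 1.178; τ_A = 4.45/1.178 = 3.776 s.
B: γ = 1/√(1 − 0.3071²) = 1/√0.9057 = 1.051; τ_B = 4.45/1.051 = 4.235 s.

|τ_A − τ_B| = 0.459 s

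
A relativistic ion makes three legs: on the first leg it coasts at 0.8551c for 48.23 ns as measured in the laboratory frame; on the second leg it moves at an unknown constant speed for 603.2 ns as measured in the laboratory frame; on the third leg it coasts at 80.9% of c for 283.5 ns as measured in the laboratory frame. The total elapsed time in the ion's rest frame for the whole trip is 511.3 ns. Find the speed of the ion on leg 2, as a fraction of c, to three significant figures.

β = 0.848

Leg 1: γ = 1/√(1 − 0.8551²) = 1/√0.2688 = 1.929; τ_1 = 48.23/1.929 = 25.01 ns.
Leg 2: speed unknown; τ_2 = 603.2/γ_2.
Leg 3: β = 0.809; γ = 1/√(1 − 0.809²) = 1/√0.3455 = 1.701; τ_3 = 283.5/1.701 = 166.6 ns.
Total proper time: 25.01 + τ_2 + 166.6 = 511.3, so τ_2 = 511.3 − 191.6 = 319.7 ns.
γ_2 = 603.2/319.7 = 1.887; β = √(1 − 1/γ²) = √0.7192.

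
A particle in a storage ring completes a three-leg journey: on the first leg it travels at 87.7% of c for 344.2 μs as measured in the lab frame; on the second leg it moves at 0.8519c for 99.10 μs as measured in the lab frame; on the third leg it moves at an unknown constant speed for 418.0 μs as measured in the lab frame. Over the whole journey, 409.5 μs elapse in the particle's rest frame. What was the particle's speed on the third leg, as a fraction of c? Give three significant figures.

Leg 1: β = 0.877; γ = 1/√(1 − 0.877²) = 1/√0.2309 = 2.081; τ_1 = 344.2/2.081 = 165.4 μs.
Leg 2: γ = 1/√(1 − 0.8519²) = 1/√0.2743 = 1.909; τ_2 = 99.10/1.909 = 51.90 μs.
Leg 3: speed unknown; τ_3 = 418.0/γ_3.
Total proper time: 165.4 + 51.90 + τ_3 = 409.5, so τ_3 = 409.5 − 217.3 = 192.2 μs.
γ_3 = 418.0/192.2 = 2.175; β = √(1 − 1/γ²) = √0.7885.

β = 0.888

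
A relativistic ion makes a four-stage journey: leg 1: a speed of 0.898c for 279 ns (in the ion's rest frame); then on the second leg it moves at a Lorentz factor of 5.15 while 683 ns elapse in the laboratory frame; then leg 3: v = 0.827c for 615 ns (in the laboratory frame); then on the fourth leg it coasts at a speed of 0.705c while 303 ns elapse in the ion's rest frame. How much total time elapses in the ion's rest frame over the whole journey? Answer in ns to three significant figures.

Leg 1: 279 ns is already measured in the ion's rest frame.
Leg 2: γ = 5.15; τ_2 = 683/5.150 = 132.6 ns.
Leg 3: γ = 1/√(1 − 0.827²) = 1/√0.3161 = 1.779; τ_3 = 615/1.779 = 345.8 ns.
Leg 4: 303 ns is already measured in the ion's rest frame.
Total: 279.0 + 132.6 + 345.8 + 303.0 ns.

τ = 1060 ns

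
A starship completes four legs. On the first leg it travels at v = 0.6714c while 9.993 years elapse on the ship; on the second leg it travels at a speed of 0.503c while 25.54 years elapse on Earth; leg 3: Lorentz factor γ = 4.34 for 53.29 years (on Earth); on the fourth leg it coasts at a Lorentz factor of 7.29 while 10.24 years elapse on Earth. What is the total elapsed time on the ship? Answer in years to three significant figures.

τ = 45.8 years

Leg 1: 9.993 years is already measured on the ship.
Leg 2: γ = 1/√(1 − 0.503²) = 1/√0.7470 = 1.157; τ_2 = 25.54/1.157 = 22.07 years.
Leg 3: γ = 4.34; τ_3 = 53.29/4.340 = 12.28 years.
Leg 4: γ = 7.29; τ_4 = 10.24/7.290 = 1.405 years.
Total: 9.993 + 22.07 + 12.28 + 1.405 years.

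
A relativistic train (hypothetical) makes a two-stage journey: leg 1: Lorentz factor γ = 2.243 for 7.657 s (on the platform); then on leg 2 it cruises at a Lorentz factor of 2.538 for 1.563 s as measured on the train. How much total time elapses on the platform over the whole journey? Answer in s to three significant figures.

Δt = 11.6 s

Leg 1: 7.657 s is already measured on the platform.
Leg 2: γ = 2.538; Δt_2 = 2.538 × 1.563 = 3.967 s.
Total: 7.657 + 3.967 s.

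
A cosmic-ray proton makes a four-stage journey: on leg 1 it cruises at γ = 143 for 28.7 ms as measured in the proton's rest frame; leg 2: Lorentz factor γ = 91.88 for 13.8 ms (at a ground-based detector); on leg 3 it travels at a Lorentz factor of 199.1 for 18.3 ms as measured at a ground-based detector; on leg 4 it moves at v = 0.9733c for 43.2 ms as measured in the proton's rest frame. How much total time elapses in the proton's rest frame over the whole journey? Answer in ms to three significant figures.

τ = 72.1 ms

Leg 1: 28.7 ms is already measured in the proton's rest frame.
Leg 2: γ = 91.88; τ_2 = 13.8/91.88 = 0.1502 ms.
Leg 3: γ = 199.1; τ_3 = 18.3/199.1 = 0.09191 ms.
Leg 4: 43.2 ms is already measured in the proton's rest frame.
Total: 28.70 + 0.1502 + 0.09191 + 43.20 ms.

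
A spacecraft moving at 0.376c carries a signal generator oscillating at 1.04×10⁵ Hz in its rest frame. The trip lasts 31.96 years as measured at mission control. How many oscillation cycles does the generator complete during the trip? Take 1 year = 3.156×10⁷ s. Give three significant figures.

N = 9.72×10¹³

γ = 1/√(1 − 0.376²) = 1/√0.8586 = 1.079
The oscillator's own cycle count is N = f × τ where τ is the proper time aboard the spacecraft. τ = Δt/γ = 31.96/1.079 = 29.61 years = 9.346×10⁸ s.
N = 1.04×10⁵ × 9.346×10⁸ = 9.720×10¹³.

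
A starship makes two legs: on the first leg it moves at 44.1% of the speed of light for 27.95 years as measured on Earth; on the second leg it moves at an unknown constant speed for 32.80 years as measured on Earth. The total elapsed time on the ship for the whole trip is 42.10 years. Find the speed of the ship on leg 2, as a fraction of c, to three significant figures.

β = 0.855

Leg 1: β = 0.441; γ = 1/√(1 − 0.441²) = 1/√0.8055 = 1.114; τ_1 = 27.95/1.114 = 25.09 years.
Leg 2: speed unknown; τ_2 = 32.80/γ_2.
Total proper time: 25.09 + τ_2 = 42.10, so τ_2 = 42.10 − 25.09 = 17.01 years.
γ_2 = 32.80/17.01 = 1.928; β = √(1 − 1/γ²) = √0.7309.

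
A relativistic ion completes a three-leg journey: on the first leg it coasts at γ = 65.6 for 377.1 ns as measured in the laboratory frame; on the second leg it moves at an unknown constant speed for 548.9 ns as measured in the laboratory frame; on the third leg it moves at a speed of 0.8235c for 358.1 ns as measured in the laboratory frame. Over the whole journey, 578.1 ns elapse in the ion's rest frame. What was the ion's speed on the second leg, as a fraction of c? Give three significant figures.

β = 0.740

Leg 1: γ = 65.6; τ_1 = 377.1/65.60 = 5.748 ns.
Leg 2: speed unknown; τ_2 = 548.9/γ_2.
Leg 3: γ = 1/√(1 − 0.8235²) = 1/√0.3218 = 1.763; τ_3 = 358.1/1.763 = 203.2 ns.
Total proper time: 5.748 + τ_2 + 203.2 = 578.1, so τ_2 = 578.1 − 208.9 = 369.2 ns.
γ_2 = 548.9/369.2 = 1.487; β = √(1 − 1/γ²) = √0.5476.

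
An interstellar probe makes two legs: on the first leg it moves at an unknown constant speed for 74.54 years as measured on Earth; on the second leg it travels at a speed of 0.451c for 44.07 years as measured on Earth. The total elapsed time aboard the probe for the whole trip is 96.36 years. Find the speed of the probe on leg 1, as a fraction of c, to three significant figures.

β = 0.644

Leg 1: speed unknown; τ_1 = 74.54/γ_1.
Leg 2: γ = 1/√(1 − 0.451²) = 1/√0.7966 = 1.120; τ_2 = 44.07/1.120 = 39.33 years.
Total proper time: τ_1 + 39.33 = 96.36, so τ_1 = 96.36 − 39.33 = 57.03 years.
γ_1 = 74.54/57.03 = 1.307; β = √(1 − 1/γ²) = √0.4147.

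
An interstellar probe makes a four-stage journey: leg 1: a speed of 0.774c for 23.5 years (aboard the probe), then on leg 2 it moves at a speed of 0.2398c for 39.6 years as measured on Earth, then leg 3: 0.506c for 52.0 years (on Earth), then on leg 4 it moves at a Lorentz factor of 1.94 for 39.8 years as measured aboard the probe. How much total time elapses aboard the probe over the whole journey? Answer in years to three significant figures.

τ = 147 years

Leg 1: 23.5 years is already measured aboard the probe.
Leg 2: γ = 1/√(1 − 0.2398²) = 1/√0.9425 = 1.030; τ_2 = 39.6/1.030 = 38.44 years.
Leg 3: γ = 1/√(1 − 0.506²) = 1/√0.7440 = 1.159; τ_3 = 52.0/1.159 = 44.85 years.
Leg 4: 39.8 years is already measured aboard the probe.
Total: 23.50 + 38.44 + 44.85 + 39.80 years.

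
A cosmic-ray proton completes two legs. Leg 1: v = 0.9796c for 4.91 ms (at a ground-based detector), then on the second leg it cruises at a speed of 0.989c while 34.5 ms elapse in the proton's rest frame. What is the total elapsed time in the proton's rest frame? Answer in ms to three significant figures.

τ = 35.5 ms

Leg 1: γ = 1/√(1 − 0.9796²) = 1/√0.04038 = 4.976; τ_1 = 4.91/4.976 = 0.9867 ms.
Leg 2: 34.5 ms is already measured in the proton's rest frame.
Total: 0.9867 + 34.50 ms.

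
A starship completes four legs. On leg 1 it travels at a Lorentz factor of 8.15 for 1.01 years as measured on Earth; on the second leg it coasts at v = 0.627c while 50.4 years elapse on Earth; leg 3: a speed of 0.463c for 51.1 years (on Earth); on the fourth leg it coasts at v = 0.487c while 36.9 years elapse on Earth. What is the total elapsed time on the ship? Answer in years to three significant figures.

τ = 117 years

Leg 1: γ = 8.15; τ_1 = 1.01/8.150 = 0.1239 years.
Leg 2: γ = 1/√(1 − 0.627²) = 1/√0.6069 = 1.284; τ_2 = 50.4/1.284 = 39.26 years.
Leg 3: γ = 1/√(1 − 0.463²) = 1/√0.7856 = 1.128; τ_3 = 51.1/1.128 = 45.29 years.
Leg 4: γ = 1/√(1 − 0.487²) = 1/√0.7628 = 1.145; τ_4 = 36.9/1.145 = 32.23 years.
Total: 0.1239 + 39.26 + 45.29 + 32.23 years.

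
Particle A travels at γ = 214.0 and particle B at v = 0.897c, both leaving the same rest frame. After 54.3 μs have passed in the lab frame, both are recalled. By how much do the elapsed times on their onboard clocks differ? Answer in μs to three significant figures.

A: γ = 214.0; τ_A = 54.3/214.0 = 0.2537 μs.
B: γ = 1/√(1 − 0.897²) = 1/√0.1954 = 2.262; τ_B = 54.3/2.262 = 24.00 μs.

|τ_A − τ_B| = 23.7 μs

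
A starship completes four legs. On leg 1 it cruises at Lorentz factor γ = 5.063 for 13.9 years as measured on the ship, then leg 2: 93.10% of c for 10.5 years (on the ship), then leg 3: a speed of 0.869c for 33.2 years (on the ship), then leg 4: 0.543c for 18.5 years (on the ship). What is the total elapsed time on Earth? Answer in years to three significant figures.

Leg 1: γ = 5.063; Δt_1 = 5.063 × 13.9 = 70.38 years.
Leg 2: β = 0.9310; γ = 1/√(1 − 0.9310²) = 1/√0.1332 = 2.740; Δt_2 = 2.740 × 10.5 = 28.77 years.
Leg 3: γ = 1/√(1 − 0.869²) = 1/√0.2448 = 2.021; Δt_3 = 2.021 × 33.2 = 67.10 years.
Leg 4: γ = 1/√(1 − 0.543²) = 1/√0.7052 = 1.191; Δt_4 = 1.191 × 18.5 = 22.03 years.
Total: 70.38 + 28.77 + 67.10 + 22.03 years.

Δt = 188 years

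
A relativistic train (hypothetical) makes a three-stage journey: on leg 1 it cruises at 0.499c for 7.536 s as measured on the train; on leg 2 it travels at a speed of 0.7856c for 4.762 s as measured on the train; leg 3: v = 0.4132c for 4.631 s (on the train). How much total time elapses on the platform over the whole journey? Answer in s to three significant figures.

Leg 1: γ = 1/√(1 − 0.499²) = 1/√0.7510 = 1.154; Δt_1 = 1.154 × 7.536 = 8.696 s.
Leg 2: γ = 1/√(1 − 0.7856²) = 1/√0.3828 = 1.616; Δt_2 = 1.616 × 4.762 = 7.696 s.
Leg 3: γ = 1/√(1 − 0.4132²) = 1/√0.8293 = 1.098; Δt_3 = 1.098 × 4.631 = 5.085 s.
Total: 8.696 + 7.696 + 5.085 s.

Δt = 21.5 s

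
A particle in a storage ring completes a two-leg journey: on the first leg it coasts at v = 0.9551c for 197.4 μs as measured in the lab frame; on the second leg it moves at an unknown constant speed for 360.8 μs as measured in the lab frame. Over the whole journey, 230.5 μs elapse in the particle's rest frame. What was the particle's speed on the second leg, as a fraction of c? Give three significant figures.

β = 0.879

Leg 1: γ = 1/√(1 − 0.9551²) = 1/√0.08778 = 3.375; τ_1 = 197.4/3.375 = 58.49 μs.
Leg 2: speed unknown; τ_2 = 360.8/γ_2.
Total proper time: 58.49 + τ_2 = 230.5, so τ_2 = 230.5 − 58.49 = 172.0 μs.
γ_2 = 360.8/172.0 = 2.098; β = √(1 − 1/γ²) = √0.7727.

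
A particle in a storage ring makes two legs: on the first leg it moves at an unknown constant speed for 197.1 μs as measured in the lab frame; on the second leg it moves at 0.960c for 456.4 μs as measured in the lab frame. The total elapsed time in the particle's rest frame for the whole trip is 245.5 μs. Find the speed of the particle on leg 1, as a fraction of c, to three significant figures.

Leg 1: speed unknown; τ_1 = 197.1/γ_1.
Leg 2: γ = 1/√(1 − 0.960²) = 25/7 ≈ 3.571; τ_2 = 456.4/3.571 = 127.8 μs.
Total proper time: τ_1 + 127.8 = 245.5, so τ_1 = 245.5 − 127.8 = 117.7 μs.
γ_1 = 197.1/117.7 = 1.674; β = √(1 − 1/γ²) = √0.6434.

β = 0.802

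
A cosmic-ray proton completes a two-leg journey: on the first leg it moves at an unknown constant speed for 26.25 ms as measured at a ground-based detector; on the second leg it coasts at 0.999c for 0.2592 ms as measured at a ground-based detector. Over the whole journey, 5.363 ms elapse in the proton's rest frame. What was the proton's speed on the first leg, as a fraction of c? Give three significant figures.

β = 0.979

Leg 1: speed unknown; τ_1 = 26.25/γ_1.
Leg 2: γ = 1/√(1 − 0.999²) = 1/√0.001999 = 22.37; τ_2 = 0.2592/22.37 = 0.01159 ms.
Total proper time: τ_1 + 0.01159 = 5.363, so τ_1 = 5.363 − 0.01159 = 5.351 ms.
γ_1 = 26.25/5.351 = 4.905; β = √(1 − 1/γ²) = √0.9584.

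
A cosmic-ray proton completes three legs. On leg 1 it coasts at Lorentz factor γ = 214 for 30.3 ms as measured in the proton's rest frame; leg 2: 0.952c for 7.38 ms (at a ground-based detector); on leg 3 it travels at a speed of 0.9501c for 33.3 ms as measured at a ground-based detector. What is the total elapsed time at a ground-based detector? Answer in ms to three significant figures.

Leg 1: γ = 214; Δt_1 = 214.0 × 30.3 = 6484 ms.
Leg 2: 7.38 ms is already measured at a ground-based detector.
Leg 3: 33.3 ms is already measured at a ground-based detector.
Total: 6484 + 7.380 + 33.30 ms.

Δt = 6520 ms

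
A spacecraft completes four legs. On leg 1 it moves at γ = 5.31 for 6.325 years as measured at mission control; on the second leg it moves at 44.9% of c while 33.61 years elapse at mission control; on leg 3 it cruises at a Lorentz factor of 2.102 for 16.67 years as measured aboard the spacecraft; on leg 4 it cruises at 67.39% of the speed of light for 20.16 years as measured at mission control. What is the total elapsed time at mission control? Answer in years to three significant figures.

Leg 1: 6.325 years is already measured at mission control.
Leg 2: 33.61 years is already measured at mission control.
Leg 3: γ = 2.102; Δt_3 = 2.102 × 16.67 = 35.04 years.
Leg 4: 20.16 years is already measured at mission control.
Total: 6.325 + 33.61 + 35.04 + 20.16 years.

Δt = 95.1 years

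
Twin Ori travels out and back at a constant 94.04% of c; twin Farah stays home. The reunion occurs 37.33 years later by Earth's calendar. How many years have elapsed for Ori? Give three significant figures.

β = 0.9404; γ = 1/√(1 − 0.9404²) = 1/√0.1156 = 2.941
Ori's clock measures proper time along the trip: τ = Δt/γ = 37.33/2.941 years.

τ = 12.7 years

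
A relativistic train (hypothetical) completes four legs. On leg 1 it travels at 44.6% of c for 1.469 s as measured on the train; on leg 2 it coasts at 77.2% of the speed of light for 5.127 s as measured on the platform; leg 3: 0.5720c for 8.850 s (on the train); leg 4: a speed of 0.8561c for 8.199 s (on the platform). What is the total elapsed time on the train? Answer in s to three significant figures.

τ = 17.8 s

Leg 1: 1.469 s is already measured on the train.
Leg 2: β = 0.772; γ = 1/√(1 − 0.772²) = 1/√0.4040 = 1.573; τ_2 = 5.127/1.573 = 3.259 s.
Leg 3: 8.850 s is already measured on the train.
Leg 4: γ = 1/√(1 − 0.8561²) = 1/√0.2671 = 1.935; τ_4 = 8.199/1.935 = 4.237 s.
Total: 1.469 + 3.259 + 8.850 + 4.237 s.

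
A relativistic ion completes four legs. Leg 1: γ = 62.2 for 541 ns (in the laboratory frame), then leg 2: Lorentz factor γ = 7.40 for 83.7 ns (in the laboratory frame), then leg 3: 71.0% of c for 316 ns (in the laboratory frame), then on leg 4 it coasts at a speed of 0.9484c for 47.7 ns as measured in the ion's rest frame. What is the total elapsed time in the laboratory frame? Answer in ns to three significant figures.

Δt = 1090 ns

Leg 1: 541 ns is already measured in the laboratory frame.
Leg 2: 83.7 ns is already measured in the laboratory frame.
Leg 3: 316 ns is already measured in the laboratory frame.
Leg 4: γ = 1/√(1 − 0.9484²) = 1/√0.1005 = 3.154; Δt_4 = 3.154 × 47.7 = 150.4 ns.
Total: 541.0 + 83.70 + 316.0 + 150.4 ns.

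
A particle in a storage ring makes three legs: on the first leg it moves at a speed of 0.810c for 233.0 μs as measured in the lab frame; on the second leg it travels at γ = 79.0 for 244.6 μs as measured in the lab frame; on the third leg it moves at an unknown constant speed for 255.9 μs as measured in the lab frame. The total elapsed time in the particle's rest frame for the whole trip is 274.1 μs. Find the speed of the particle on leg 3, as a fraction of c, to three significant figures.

Leg 1: γ = 1/√(1 − 0.810²) = 1/√0.3439 = 1.705; τ_1 = 233.0/1.705 = 136.6 μs.
Leg 2: γ = 79.0; τ_2 = 244.6/79.00 = 3.096 μs.
Leg 3: speed unknown; τ_3 = 255.9/γ_3.
Total proper time: 136.6 + 3.096 + τ_3 = 274.1, so τ_3 = 274.1 − 139.7 = 134.4 μs.
γ_3 = 255.9/134.4 = 1.905; β = √(1 − 1/γ²) = √0.7243.

β = 0.851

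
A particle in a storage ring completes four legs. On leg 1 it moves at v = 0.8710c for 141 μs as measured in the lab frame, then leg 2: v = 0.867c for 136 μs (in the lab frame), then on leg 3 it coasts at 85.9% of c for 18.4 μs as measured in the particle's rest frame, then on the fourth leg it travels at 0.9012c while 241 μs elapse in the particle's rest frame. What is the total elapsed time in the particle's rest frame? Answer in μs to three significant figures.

Leg 1: γ = 1/√(1 − 0.8710²) = 1/√0.2414 = 2.035; τ_1 = 141/2.035 = 69.27 μs.
Leg 2: γ = 1/√(1 − 0.867²) = 1/√0.2483 = 2.007; τ_2 = 136/2.007 = 67.77 μs.
Leg 3: 18.4 μs is already measured in the particle's rest frame.
Leg 4: 241 μs is already measured in the particle's rest frame.
Total: 69.27 + 67.77 + 18.40 + 241.0 μs.

τ = 396 μs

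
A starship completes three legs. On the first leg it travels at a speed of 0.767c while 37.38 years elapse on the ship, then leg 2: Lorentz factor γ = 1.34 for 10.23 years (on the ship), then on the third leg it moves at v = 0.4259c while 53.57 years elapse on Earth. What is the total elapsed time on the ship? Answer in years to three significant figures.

τ = 96.1 years

Leg 1: 37.38 years is already measured on the ship.
Leg 2: 10.23 years is already measured on the ship.
Leg 3: γ = 1/√(1 − 0.4259²) = 1/√0.8186 = 1.105; τ_3 = 53.57/1.105 = 48.47 years.
Total: 37.38 + 10.23 + 48.47 years.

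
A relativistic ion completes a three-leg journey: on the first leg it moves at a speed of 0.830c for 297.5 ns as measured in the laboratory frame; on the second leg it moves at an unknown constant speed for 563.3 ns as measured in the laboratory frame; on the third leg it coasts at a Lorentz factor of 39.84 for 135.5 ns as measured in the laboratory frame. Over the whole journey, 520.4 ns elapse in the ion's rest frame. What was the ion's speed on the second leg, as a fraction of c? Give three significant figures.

β = 0.782

Leg 1: γ = 1/√(1 − 0.830²) = 1/√0.3111 = 1.793; τ_1 = 297.5/1.793 = 165.9 ns.
Leg 2: speed unknown; τ_2 = 563.3/γ_2.
Leg 3: γ = 39.84; τ_3 = 135.5/39.84 = 3.401 ns.
Total proper time: 165.9 + τ_2 + 3.401 = 520.4, so τ_2 = 520.4 − 169.3 = 351.1 ns.
γ_2 = 563.3/351.1 = 1.605; β = √(1 − 1/γ²) = √0.6116.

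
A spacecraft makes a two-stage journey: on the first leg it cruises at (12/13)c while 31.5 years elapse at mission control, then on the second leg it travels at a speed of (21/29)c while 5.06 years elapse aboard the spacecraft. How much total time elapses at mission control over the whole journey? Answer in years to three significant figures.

Δt = 38.8 years

Leg 1: 31.5 years is already measured at mission control.
Leg 2: γ = 1/√(1 − (21/29)²) = 29/20 = 1.450; Δt_2 = 1.450 × 5.06 = 7.337 years.
Total: 31.50 + 7.337 years.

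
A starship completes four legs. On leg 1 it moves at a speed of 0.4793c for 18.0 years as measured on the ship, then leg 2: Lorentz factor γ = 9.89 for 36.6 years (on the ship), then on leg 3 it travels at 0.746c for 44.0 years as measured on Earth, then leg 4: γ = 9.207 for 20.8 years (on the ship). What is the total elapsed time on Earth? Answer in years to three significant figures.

Δt = 618 years

Leg 1: γ = 1/√(1 − 0.4793²) = 1/√0.7703 = 1.139; Δt_1 = 1.139 × 18.0 = 20.51 years.
Leg 2: γ = 9.89; Δt_2 = 9.890 × 36.6 = 362.0 years.
Leg 3: 44.0 years is already measured on Earth.
Leg 4: γ = 9.207; Δt_4 = 9.207 × 20.8 = 191.5 years.
Total: 20.51 + 362.0 + 44.00 + 191.5 years.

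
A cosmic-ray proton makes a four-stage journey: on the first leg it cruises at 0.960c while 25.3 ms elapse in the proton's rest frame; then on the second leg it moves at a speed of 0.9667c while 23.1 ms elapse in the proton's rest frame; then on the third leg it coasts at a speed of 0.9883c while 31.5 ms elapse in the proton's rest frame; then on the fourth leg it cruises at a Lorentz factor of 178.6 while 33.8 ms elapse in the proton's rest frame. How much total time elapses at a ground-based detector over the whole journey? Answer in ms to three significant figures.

Leg 1: γ = 1/√(1 − 0.960²) = 25/7 ≈ 3.571; Δt_1 = 3.571 × 25.3 = 90.36 ms.
Leg 2: γ = 1/√(1 − 0.9667²) = 1/√0.06549 = 3.908; Δt_2 = 3.908 × 23.1 = 90.27 ms.
Leg 3: γ = 1/√(1 − 0.9883²) = 1/√0.02326 = 6.556; Δt_3 = 6.556 × 31.5 = 206.5 ms.
Leg 4: γ = 178.6; Δt_4 = 178.6 × 33.8 = 6037 ms.
Total: 90.36 + 90.27 + 206.5 + 6037 ms.

Δt = 6420 ms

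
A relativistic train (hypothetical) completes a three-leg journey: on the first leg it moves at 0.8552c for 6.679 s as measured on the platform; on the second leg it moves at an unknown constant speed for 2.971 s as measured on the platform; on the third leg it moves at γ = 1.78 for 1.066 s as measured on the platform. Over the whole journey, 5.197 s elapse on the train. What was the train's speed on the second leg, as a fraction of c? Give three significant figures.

Leg 1: γ = 1/√(1 − 0.8552²) = 1/√0.2686 = 1.929; τ_1 = 6.679/1.929 = 3.462 s.
Leg 2: speed unknown; τ_2 = 2.971/γ_2.
Leg 3: γ = 1.78; τ_3 = 1.066/1.780 = 0.5989 s.
Total proper time: 3.462 + τ_2 + 0.5989 = 5.197, so τ_2 = 5.197 − 4.061 = 1.136 s.
γ_2 = 2.971/1.136 = 2.614; β = √(1 − 1/γ²) = √0.8537.

β = 0.924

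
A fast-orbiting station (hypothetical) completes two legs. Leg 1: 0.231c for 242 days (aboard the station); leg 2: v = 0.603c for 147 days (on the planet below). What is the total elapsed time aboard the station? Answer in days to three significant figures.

τ = 359 days

Leg 1: 242 days is already measured aboard the station.
Leg 2: γ = 1/√(1 − 0.603²) = 1/√0.6364 = 1.254; τ_2 = 147/1.254 = 117.3 days.
Total: 242.0 + 117.3 days.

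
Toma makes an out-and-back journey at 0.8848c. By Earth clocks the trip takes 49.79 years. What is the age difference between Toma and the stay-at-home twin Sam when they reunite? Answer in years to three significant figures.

Δt − τ = 26.6 years

γ = 1/√(1 − 0.8848²) = 1/√0.2171 = 2.146
Toma's elapsed proper time: τ = 49.79/2.146 = 23.20 years.
Age gap = Δt − τ = 49.79 − 23.20 years.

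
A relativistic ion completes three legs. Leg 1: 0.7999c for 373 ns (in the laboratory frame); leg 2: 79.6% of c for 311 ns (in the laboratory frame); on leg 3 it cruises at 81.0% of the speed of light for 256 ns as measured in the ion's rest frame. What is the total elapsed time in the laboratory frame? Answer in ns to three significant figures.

Leg 1: 373 ns is already measured in the laboratory frame.
Leg 2: 311 ns is already measured in the laboratory frame.
Leg 3: β = 0.810; γ = 1/√(1 − 0.810²) = 1/√0.3439 = 1.705; Δt_3 = 1.705 × 256 = 436.5 ns.
Total: 373.0 + 311.0 + 436.5 ns.

Δt = 1120 ns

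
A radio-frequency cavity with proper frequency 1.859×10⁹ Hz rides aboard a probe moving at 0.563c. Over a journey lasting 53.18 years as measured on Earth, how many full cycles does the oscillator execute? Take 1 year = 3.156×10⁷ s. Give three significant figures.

N = 2.58×10¹⁸

γ = 1/√(1 − 0.563²) = 1/√0.6830 = 1.210
The oscillator's own cycle count is N = f × τ where τ is the proper time aboard the probe. τ = Δt/γ = 53.18/1.210 = 43.95 years = 1.387×10⁹ s.
N = 1.859×10⁹ × 1.387×10⁹ = 2.579×10¹⁸.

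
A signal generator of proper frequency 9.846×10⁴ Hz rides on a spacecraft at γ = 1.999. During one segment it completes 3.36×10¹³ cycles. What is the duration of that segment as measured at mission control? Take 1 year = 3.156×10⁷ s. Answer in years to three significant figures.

γ = 1.999
Proper time for N cycles: τ = N/f = 3.36×10¹³/(9.846×10⁴) = 3.413×10⁸ s = 10.81 years.
Lab-frame duration Δt = γτ = 1.999 × 10.81 = 21.62 years.

Δt = 21.6 years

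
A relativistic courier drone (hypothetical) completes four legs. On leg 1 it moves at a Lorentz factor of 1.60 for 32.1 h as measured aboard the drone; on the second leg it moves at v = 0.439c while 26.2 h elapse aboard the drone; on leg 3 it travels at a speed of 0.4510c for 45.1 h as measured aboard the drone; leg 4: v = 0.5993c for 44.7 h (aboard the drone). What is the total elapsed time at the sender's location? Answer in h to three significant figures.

Δt = 187 h

Leg 1: γ = 1.60; Δt_1 = 1.600 × 32.1 = 51.36 h.
Leg 2: γ = 1/√(1 − 0.439²) = 1/√0.8073 = 1.113; Δt_2 = 1.113 × 26.2 = 29.16 h.
Leg 3: γ = 1/√(1 − 0.4510²) = 1/√0.7966 = 1.120; Δt_3 = 1.120 × 45.1 = 50.53 h.
Leg 4: γ = 1/√(1 − 0.5993²) = 1/√0.6408 = 1.249; Δt_4 = 1.249 × 44.7 = 55.84 h.
Total: 51.36 + 29.16 + 50.53 + 55.84 h.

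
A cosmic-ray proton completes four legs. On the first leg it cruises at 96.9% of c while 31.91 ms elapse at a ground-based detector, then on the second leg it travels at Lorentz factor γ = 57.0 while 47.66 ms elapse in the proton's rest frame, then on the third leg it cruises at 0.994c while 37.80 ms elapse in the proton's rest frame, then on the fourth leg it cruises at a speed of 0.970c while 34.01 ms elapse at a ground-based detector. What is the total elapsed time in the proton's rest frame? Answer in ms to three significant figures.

τ = 102 ms

Leg 1: β = 0.969; γ = 1/√(1 − 0.969²) = 1/√0.06104 = 4.048; τ_1 = 31.91/4.048 = 7.884 ms.
Leg 2: 47.66 ms is already measured in the proton's rest frame.
Leg 3: 37.80 ms is already measured in the proton's rest frame.
Leg 4: γ = 1/√(1 − 0.970²) = 1/√0.05910 = 4.113; τ_4 = 34.01/4.113 = 8.268 ms.
Total: 7.884 + 47.66 + 37.80 + 8.268 ms.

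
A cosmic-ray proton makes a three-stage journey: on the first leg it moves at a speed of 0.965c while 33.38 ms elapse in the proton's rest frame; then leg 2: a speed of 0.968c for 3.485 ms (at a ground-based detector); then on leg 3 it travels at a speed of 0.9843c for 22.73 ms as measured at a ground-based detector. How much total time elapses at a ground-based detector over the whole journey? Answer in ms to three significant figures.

Leg 1: γ = 1/√(1 − 0.965²) = 1/√0.06878 = 3.813; Δt_1 = 3.813 × 33.38 = 127.3 ms.
Leg 2: 3.485 ms is already measured at a ground-based detector.
Leg 3: 22.73 ms is already measured at a ground-based detector.
Total: 127.3 + 3.485 + 22.73 ms.

Δt = 153 ms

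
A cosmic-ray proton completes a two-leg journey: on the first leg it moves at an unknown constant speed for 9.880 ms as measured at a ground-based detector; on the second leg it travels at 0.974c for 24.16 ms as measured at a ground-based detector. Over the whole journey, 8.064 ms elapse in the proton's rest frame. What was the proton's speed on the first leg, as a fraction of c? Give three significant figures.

β = 0.965

Leg 1: speed unknown; τ_1 = 9.880/γ_1.
Leg 2: γ = 1/√(1 − 0.974²) = 1/√0.05132 = 4.414; τ_2 = 24.16/4.414 = 5.473 ms.
Total proper time: τ_1 + 5.473 = 8.064, so τ_1 = 8.064 − 5.473 = 2.591 ms.
γ_1 = 9.880/2.591 = 3.814; β = √(1 − 1/γ²) = √0.9312.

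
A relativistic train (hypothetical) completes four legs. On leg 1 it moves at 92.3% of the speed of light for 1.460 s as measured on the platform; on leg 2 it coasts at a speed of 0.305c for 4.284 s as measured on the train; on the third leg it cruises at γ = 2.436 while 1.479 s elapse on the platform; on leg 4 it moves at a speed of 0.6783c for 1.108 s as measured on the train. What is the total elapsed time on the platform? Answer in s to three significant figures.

Leg 1: 1.460 s is already measured on the platform.
Leg 2: γ = 1/√(1 − 0.305²) = 1/√0.9070 = 1.050; Δt_2 = 1.050 × 4.284 = 4.498 s.
Leg 3: 1.479 s is already measured on the platform.
Leg 4: γ = 1/√(1 − 0.6783²) = 1/√0.5399 = 1.361; Δt_4 = 1.361 × 1.108 = 1.508 s.
Total: 1.460 + 4.498 + 1.479 + 1.508 s.

Δt = 8.95 s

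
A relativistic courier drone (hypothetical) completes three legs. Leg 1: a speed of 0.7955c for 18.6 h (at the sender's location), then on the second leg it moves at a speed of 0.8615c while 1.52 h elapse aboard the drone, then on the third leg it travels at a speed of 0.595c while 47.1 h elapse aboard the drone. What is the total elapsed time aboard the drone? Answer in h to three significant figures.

Leg 1: γ = 1/√(1 − 0.7955²) = 1/√0.3672 = 1.650; τ_1 = 18.6/1.650 = 11.27 h.
Leg 2: 1.52 h is already measured aboard the drone.
Leg 3: 47.1 h is already measured aboard the drone.
Total: 11.27 + 1.520 + 47.10 h.

τ = 59.9 h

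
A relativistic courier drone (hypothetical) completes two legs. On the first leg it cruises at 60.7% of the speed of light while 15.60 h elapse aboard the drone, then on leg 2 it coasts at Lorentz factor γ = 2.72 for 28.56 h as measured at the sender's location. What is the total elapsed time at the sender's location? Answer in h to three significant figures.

Leg 1: β = 0.607; γ = 1/√(1 − 0.607²) = 1/√0.6316 = 1.258; Δt_1 = 1.258 × 15.60 = 19.63 h.
Leg 2: 28.56 h is already measured at the sender's location.
Total: 19.63 + 28.56 h.

Δt = 48.2 h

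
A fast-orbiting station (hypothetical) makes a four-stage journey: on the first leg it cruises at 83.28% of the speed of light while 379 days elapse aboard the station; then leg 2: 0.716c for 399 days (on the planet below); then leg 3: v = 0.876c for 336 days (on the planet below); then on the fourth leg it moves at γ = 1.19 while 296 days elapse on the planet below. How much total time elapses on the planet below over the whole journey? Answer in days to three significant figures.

Δt = 1720 days

Leg 1: β = 0.8328; γ = 1/√(1 − 0.8328²) = 1/√0.3064 = 1.806; Δt_1 = 1.806 × 379 = 684.6 days.
Leg 2: 399 days is already measured on the planet below.
Leg 3: 336 days is already measured on the planet below.
Leg 4: 296 days is already measured on the planet below.
Total: 684.6 + 399.0 + 336.0 + 296.0 days.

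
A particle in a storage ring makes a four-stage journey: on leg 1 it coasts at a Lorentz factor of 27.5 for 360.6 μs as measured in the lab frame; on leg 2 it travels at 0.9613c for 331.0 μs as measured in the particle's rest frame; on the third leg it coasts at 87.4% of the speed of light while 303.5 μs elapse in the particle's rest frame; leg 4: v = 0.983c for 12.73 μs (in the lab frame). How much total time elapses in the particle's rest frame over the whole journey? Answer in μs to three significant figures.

Leg 1: γ = 27.5; τ_1 = 360.6/27.50 = 13.11 μs.
Leg 2: 331.0 μs is already measured in the particle's rest frame.
Leg 3: 303.5 μs is already measured in the particle's rest frame.
Leg 4: γ = 1/√(1 − 0.983²) = 1/√0.03371 = 5.446; τ_4 = 12.73/5.446 = 2.337 μs.
Total: 13.11 + 331.0 + 303.5 + 2.337 μs.

τ = 650 μs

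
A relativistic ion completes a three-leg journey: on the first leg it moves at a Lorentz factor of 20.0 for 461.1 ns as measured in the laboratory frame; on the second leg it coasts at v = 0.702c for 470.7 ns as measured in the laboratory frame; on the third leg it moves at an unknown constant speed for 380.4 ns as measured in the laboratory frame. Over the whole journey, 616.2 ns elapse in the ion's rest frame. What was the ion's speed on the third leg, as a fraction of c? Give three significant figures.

β = 0.735

Leg 1: γ = 20.0; τ_1 = 461.1/20.00 = 23.05 ns.
Leg 2: γ = 1/√(1 − 0.702²) = 1/√0.5072 = 1.404; τ_2 = 470.7/1.404 = 335.2 ns.
Leg 3: speed unknown; τ_3 = 380.4/γ_3.
Total proper time: 23.05 + 335.2 + τ_3 = 616.2, so τ_3 = 616.2 − 358.3 = 257.9 ns.
γ_3 = 380.4/257.9 = 1.475; β = √(1 − 1/γ²) = √0.5403.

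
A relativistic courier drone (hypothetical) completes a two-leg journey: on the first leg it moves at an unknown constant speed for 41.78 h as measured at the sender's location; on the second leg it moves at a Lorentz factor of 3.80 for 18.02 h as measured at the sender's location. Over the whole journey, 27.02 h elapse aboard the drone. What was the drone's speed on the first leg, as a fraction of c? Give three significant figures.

Leg 1: speed unknown; τ_1 = 41.78/γ_1.
Leg 2: γ = 3.80; τ_2 = 18.02/3.800 = 4.742 h.
Total proper time: τ_1 + 4.742 = 27.02, so τ_1 = 27.02 − 4.742 = 22.28 h.
γ_1 = 41.78/22.28 = 1.875; β = √(1 − 1/γ²) = √0.7157.

β = 0.846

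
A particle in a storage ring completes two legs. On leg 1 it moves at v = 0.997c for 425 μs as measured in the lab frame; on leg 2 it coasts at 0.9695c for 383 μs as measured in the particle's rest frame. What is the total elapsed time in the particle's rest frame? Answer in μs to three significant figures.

τ = 416 μs

Leg 1: γ = 1/√(1 − 0.997²) = 1/√0.005991 = 12.92; τ_1 = 425/12.92 = 32.90 μs.
Leg 2: 383 μs is already measured in the particle's rest frame.
Total: 32.90 + 383.0 μs.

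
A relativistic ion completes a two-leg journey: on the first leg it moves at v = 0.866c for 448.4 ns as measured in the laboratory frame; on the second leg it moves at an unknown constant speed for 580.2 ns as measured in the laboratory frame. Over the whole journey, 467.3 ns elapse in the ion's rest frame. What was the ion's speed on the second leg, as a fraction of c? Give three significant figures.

β = 0.908

Leg 1: γ = 1/√(1 − 0.866²) = 1/√0.2500 = 2.000; τ_1 = 448.4/2.000 = 224.2 ns.
Leg 2: speed unknown; τ_2 = 580.2/γ_2.
Total proper time: 224.2 + τ_2 = 467.3, so τ_2 = 467.3 − 224.2 = 243.1 ns.
γ_2 = 580.2/243.1 = 2.387; β = √(1 − 1/γ²) = √0.8245.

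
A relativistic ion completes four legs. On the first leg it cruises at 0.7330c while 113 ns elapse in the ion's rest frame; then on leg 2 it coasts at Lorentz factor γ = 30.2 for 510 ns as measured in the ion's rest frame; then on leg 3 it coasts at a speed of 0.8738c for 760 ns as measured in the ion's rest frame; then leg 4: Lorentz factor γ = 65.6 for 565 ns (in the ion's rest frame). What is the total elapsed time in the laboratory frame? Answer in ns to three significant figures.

Δt = 5.42×10⁴ ns

Leg 1: γ = 1/√(1 − 0.7330²) = 1/√0.4627 = 1.470; Δt_1 = 1.470 × 113 = 166.1 ns.
Leg 2: γ = 30.2; Δt_2 = 30.20 × 510 = 1.540×10⁴ ns.
Leg 3: γ = 1/√(1 − 0.8738²) = 1/√0.2365 = 2.056; Δt_3 = 2.056 × 760 = 1563 ns.
Leg 4: γ = 65.6; Δt_4 = 65.60 × 565 = 3.706×10⁴ ns.
Total: 166.1 + 1.540×10⁴ + 1563 + 3.706×10⁴ ns.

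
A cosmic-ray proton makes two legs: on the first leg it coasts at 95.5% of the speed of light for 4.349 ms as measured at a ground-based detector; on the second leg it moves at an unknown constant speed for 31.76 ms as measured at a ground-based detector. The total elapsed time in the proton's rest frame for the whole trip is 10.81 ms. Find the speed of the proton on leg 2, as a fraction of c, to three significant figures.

β = 0.954

Leg 1: β = 0.955; γ = 1/√(1 − 0.955²) = 1/√0.08798 = 3.371; τ_1 = 4.349/3.371 = 1.290 ms.
Leg 2: speed unknown; τ_2 = 31.76/γ_2.
Total proper time: 1.290 + τ_2 = 10.81, so τ_2 = 10.81 − 1.290 = 9.520 ms.
γ_2 = 31.76/9.520 = 3.336; β = √(1 − 1/γ²) = √0.9101.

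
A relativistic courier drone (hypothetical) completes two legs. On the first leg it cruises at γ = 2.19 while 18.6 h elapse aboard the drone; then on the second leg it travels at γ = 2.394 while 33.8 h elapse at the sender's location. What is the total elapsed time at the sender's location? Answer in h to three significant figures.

Δt = 74.5 h

Leg 1: γ = 2.19; Δt_1 = 2.190 × 18.6 = 40.73 h.
Leg 2: 33.8 h is already measured at the sender's location.
Total: 40.73 + 33.80 h.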